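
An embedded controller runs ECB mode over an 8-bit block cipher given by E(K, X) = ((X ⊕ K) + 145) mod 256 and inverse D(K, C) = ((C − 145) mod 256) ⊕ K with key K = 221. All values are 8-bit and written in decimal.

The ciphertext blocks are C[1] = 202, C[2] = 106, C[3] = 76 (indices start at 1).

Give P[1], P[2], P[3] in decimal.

P[1] = 228, P[2] = 4, P[3] = 102

ECB decryption: P_i = D(K, C_i).
P[1]: D(K, 202) = 228.
P[2]: D(K, 106) = 4.
P[3]: D(K, 76) = 102.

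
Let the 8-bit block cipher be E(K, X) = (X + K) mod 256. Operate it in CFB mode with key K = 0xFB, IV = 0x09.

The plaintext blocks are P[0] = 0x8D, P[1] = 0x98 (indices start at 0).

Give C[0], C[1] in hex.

CFB encryption: C_i = P_i ⊕ E(K, C_{i−1}), with C_{−1} = IV.
C[0]: E(K, 0x09) = 0x04; 0x8D ⊕ 0x04 = 0x89.
C[1]: E(K, 0x89) = 0x84; 0x98 ⊕ 0x84 = 0x1C.

C[0] = 0x89, C[1] = 0x1C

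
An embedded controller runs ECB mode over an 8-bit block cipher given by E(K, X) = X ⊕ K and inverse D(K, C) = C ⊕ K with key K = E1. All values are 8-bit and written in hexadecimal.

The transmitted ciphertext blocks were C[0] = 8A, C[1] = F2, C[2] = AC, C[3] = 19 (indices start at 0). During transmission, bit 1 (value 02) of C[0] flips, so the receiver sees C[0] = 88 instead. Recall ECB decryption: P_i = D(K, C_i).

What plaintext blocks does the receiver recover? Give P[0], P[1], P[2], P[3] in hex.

P[0] = 69, P[1] = 13, P[2] = 4D, P[3] = F8

Only C[0] changed, to 88. In ECB, a change in C_i affects only P_i. Decrypting the received ciphertext:
P[0]: D(K, 88) = 69.
P[1]: D(K, F2) = 13.
P[2]: D(K, AC) = 4D.
P[3]: D(K, 19) = F8.
Blocks that differ from the original plaintext: P[0].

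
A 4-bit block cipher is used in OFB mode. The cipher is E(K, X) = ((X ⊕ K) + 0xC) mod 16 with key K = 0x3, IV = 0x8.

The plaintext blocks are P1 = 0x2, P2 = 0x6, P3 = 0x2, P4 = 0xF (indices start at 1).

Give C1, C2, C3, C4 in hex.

C1 = 0x5, C2 = 0x6, C3 = 0xD, C4 = 0x7

OFB encryption: S_i = E(K, S_{i−1}) with S_{0} = IV; C_i = P_i ⊕ S_i.
C1: S = E(K, 0x8) = 0x7; 0x2 ⊕ 0x7 = 0x5.
C2: S = E(K, 0x7) = 0x0; 0x6 ⊕ 0x0 = 0x6.
C3: S = E(K, 0x0) = 0xF; 0x2 ⊕ 0xF = 0xD.
C4: S = E(K, 0xF) = 0x8; 0xF ⊕ 0x8 = 0x7.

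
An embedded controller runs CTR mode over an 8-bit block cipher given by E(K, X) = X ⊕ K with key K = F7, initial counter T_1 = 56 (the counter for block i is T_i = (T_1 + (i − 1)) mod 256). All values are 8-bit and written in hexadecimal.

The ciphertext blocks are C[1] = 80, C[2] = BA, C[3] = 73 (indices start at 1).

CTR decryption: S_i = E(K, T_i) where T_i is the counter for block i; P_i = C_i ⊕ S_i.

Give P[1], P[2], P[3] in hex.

P[1] = 21, P[2] = 1A, P[3] = DC

P[1]: T = 56, S = E(K, T) = A1; 80 ⊕ A1 = 21.
P[2]: T = 57, S = E(K, T) = A0; BA ⊕ A0 = 1A.
P[3]: T = 58, S = E(K, T) = AF; 73 ⊕ AF = DC.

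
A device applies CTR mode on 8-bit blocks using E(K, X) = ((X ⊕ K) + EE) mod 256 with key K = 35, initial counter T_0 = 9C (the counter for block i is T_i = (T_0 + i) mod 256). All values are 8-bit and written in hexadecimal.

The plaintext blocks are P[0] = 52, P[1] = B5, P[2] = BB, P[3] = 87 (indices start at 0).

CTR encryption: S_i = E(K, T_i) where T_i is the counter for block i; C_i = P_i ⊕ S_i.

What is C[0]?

C[0] = C5

C[0]: T = 9C, S = E(K, T) = 97; 52 ⊕ 97 = C5.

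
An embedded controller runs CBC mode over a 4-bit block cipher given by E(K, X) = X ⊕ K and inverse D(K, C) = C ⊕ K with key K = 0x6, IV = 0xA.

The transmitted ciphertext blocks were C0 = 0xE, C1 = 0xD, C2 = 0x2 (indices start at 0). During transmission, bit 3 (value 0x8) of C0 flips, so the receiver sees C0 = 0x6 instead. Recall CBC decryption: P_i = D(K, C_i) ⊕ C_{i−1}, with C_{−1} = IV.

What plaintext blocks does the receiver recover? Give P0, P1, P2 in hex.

P0 = 0xA, P1 = 0xD, P2 = 0x9

Only C0 changed, to 0x6. In CBC, a change in C_i garbles P_i and flips the same bit in P_{i+1}. Decrypting the received ciphertext:
P0: D(K, 0x6) = 0x0; 0x0 ⊕ 0xA = 0xA.
P1: D(K, 0xD) = 0xB; 0xB ⊕ 0x6 = 0xD.
P2: D(K, 0x2) = 0x4; 0x4 ⊕ 0xD = 0x9.
Blocks that differ from the original plaintext: P0, P1.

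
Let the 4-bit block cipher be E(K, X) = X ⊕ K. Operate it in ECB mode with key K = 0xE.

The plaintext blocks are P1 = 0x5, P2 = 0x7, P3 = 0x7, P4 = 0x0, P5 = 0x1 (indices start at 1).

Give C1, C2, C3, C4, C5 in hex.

C1 = 0xB, C2 = 0x9, C3 = 0x9, C4 = 0xE, C5 = 0xF

ECB encryption: C_i = E(K, P_i).
C1: E(K, 0x5) = 0xB.
C2: E(K, 0x7) = 0x9.
C3: E(K, 0x7) = 0x9.
C4: E(K, 0x0) = 0xE.
C5: E(K, 0x1) = 0xF.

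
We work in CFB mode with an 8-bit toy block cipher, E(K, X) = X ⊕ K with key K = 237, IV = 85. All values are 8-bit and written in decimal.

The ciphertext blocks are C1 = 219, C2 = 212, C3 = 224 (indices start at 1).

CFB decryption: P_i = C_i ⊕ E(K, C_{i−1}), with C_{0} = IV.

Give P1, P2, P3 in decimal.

P1: E(K, 85) = 184; 219 ⊕ 184 = 99.
P2: E(K, 219) = 54; 212 ⊕ 54 = 226.
P3: E(K, 212) = 57; 224 ⊕ 57 = 217.

P1 = 99, P2 = 226, P3 = 217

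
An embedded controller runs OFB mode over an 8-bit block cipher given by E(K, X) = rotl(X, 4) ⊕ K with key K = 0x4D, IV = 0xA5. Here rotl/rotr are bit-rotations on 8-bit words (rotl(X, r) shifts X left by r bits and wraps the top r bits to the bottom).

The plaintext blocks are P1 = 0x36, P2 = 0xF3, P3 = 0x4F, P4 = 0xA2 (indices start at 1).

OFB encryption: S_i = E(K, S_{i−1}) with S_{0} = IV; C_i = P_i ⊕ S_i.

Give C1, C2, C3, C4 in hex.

C1 = 0x21, C2 = 0xCF, C3 = 0xC1, C4 = 0x07

C1: S = E(K, 0xA5) = 0x17; 0x36 ⊕ 0x17 = 0x21.
C2: S = E(K, 0x17) = 0x3C; 0xF3 ⊕ 0x3C = 0xCF.
C3: S = E(K, 0x3C) = 0x8E; 0x4F ⊕ 0x8E = 0xC1.
C4: S = E(K, 0x8E) = 0xA5; 0xA2 ⊕ 0xA5 = 0x07.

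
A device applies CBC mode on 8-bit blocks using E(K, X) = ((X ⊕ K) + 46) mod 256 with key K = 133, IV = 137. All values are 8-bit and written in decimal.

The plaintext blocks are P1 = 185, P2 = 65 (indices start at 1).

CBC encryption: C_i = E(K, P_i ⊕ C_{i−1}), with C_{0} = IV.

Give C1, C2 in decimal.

C1 = 227, C2 = 85

C1: P1 ⊕ 137 = 48; E(K, 48) = 227.
C2: P2 ⊕ 227 = 162; E(K, 162) = 85.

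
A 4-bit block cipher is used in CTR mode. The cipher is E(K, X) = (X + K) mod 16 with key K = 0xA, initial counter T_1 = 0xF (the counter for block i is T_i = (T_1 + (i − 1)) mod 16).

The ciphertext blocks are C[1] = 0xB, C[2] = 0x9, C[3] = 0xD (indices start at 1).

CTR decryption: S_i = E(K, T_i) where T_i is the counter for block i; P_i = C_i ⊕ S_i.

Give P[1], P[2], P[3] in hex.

P[1]: T = 0xF, S = E(K, T) = 0x9; 0xB ⊕ 0x9 = 0x2.
P[2]: T = 0x0, S = E(K, T) = 0xA; 0x9 ⊕ 0xA = 0x3.
P[3]: T = 0x1, S = E(K, T) = 0xB; 0xD ⊕ 0xB = 0x6.

P[1] = 0x2, P[2] = 0x3, P[3] = 0x6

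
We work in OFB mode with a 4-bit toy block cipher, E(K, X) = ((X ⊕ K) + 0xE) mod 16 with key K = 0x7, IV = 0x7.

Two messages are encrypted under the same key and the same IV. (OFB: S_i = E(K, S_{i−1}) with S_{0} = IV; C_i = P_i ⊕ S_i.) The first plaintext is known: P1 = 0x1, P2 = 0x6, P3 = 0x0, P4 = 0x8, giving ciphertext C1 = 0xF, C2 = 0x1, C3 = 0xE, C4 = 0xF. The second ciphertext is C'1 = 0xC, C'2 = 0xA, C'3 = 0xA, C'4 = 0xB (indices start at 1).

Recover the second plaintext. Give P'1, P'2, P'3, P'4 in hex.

P'1 = 0x2, P'2 = 0xD, P'3 = 0x4, P'4 = 0xC

In OFB with a reused IV, both messages share the same keystream S_i, so C_i ⊕ C'_i = P_i ⊕ P'_i and thus P'_i = P_i ⊕ C_i ⊕ C'_i.
P'1: 0x1 ⊕ 0xF ⊕ 0xC = 0x2.
P'2: 0x6 ⊕ 0x1 ⊕ 0xA = 0xD.
P'3: 0x0 ⊕ 0xE ⊕ 0xA = 0x4.
P'4: 0x8 ⊕ 0xF ⊕ 0xB = 0xC.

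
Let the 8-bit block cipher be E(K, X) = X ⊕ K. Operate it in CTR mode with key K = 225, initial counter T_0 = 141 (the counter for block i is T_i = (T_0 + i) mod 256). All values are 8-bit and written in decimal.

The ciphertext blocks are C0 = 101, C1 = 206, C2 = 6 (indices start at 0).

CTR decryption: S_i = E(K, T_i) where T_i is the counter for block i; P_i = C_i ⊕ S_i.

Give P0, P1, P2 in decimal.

P0 = 9, P1 = 161, P2 = 104

P0: T = 141, S = E(K, T) = 108; 101 ⊕ 108 = 9.
P1: T = 142, S = E(K, T) = 111; 206 ⊕ 111 = 161.
P2: T = 143, S = E(K, T) = 110; 6 ⊕ 110 = 104.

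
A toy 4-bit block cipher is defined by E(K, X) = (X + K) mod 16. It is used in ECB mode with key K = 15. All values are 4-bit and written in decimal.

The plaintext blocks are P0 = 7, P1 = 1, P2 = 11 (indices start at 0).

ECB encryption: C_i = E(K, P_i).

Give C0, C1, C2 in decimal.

C0: E(K, 7) = 6.
C1: E(K, 1) = 0.
C2: E(K, 11) = 10.

C0 = 6, C1 = 0, C2 = 10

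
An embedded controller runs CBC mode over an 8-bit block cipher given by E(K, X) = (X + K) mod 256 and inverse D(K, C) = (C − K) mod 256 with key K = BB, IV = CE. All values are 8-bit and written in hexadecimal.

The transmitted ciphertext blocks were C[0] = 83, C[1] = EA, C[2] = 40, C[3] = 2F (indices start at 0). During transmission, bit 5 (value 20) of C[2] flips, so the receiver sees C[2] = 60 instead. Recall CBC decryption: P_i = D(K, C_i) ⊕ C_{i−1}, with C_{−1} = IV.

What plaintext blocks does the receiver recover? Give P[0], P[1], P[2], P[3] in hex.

Only C[2] changed, to 60. In CBC, a change in C_i garbles P_i and flips the same bit in P_{i+1}. Decrypting the received ciphertext:
P[0]: D(K, 83) = C8; C8 ⊕ CE = 06.
P[1]: D(K, EA) = 2F; 2F ⊕ 83 = AC.
P[2]: D(K, 60) = A5; A5 ⊕ EA = 4F.
P[3]: D(K, 2F) = 74; 74 ⊕ 60 = 14.
Blocks that differ from the original plaintext: P[2], P[3].

P[0] = 06, P[1] = AC, P[2] = 4F, P[3] = 14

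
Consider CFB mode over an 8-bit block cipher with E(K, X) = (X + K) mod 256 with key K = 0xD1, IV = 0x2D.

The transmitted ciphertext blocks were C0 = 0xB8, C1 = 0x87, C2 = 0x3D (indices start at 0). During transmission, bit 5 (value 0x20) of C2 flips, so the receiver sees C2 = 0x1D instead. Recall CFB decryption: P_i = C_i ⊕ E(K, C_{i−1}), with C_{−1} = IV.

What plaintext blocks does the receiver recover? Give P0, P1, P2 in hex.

Only C2 changed, to 0x1D. In CFB, a change in C_i flips the same bit in P_i and garbles P_{i+1}. Decrypting the received ciphertext:
P0: E(K, 0x2D) = 0xFE; 0xB8 ⊕ 0xFE = 0x46.
P1: E(K, 0xB8) = 0x89; 0x87 ⊕ 0x89 = 0x0E.
P2: E(K, 0x87) = 0x58; 0x1D ⊕ 0x58 = 0x45.
Blocks that differ from the original plaintext: P2.

P0 = 0x46, P1 = 0x0E, P2 = 0x45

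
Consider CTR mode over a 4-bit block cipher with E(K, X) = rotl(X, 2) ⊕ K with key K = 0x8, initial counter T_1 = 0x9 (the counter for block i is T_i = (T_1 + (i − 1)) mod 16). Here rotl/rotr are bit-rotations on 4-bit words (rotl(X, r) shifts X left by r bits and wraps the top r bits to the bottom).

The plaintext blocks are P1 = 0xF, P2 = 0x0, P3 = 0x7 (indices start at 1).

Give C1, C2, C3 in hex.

CTR encryption: S_i = E(K, T_i) where T_i is the counter for block i; C_i = P_i ⊕ S_i.
C1: T = 0x9, S = E(K, T) = 0xE; 0xF ⊕ 0xE = 0x1.
C2: T = 0xA, S = E(K, T) = 0x2; 0x0 ⊕ 0x2 = 0x2.
C3: T = 0xB, S = E(K, T) = 0x6; 0x7 ⊕ 0x6 = 0x1.

C1 = 0x1, C2 = 0x2, C3 = 0x1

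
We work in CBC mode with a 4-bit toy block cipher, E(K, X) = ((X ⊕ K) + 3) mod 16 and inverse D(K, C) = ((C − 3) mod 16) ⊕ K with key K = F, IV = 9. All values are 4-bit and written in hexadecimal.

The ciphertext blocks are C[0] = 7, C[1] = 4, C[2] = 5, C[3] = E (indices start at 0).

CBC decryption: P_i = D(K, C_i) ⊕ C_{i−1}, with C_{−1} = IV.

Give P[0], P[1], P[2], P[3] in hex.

P[0]: D(K, 7) = B; B ⊕ 9 = 2.
P[1]: D(K, 4) = E; E ⊕ 7 = 9.
P[2]: D(K, 5) = D; D ⊕ 4 = 9.
P[3]: D(K, E) = 4; 4 ⊕ 5 = 1.

P[0] = 2, P[1] = 9, P[2] = 9, P[3] = 1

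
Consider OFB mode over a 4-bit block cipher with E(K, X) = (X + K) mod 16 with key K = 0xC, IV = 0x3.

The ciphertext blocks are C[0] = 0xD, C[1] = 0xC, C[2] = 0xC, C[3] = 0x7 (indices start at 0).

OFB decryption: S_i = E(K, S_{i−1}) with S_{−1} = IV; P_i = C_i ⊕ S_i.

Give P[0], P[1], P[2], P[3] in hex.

P[0]: S = E(K, 0x3) = 0xF; 0xD ⊕ 0xF = 0x2.
P[1]: S = E(K, 0xF) = 0xB; 0xC ⊕ 0xB = 0x7.
P[2]: S = E(K, 0xB) = 0x7; 0xC ⊕ 0x7 = 0xB.
P[3]: S = E(K, 0x7) = 0x3; 0x7 ⊕ 0x3 = 0x4.

P[0] = 0x2, P[1] = 0x7, P[2] = 0xB, P[3] = 0x4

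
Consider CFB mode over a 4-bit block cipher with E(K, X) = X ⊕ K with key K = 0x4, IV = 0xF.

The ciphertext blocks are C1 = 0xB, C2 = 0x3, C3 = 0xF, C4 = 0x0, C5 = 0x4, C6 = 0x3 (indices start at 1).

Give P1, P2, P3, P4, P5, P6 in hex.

CFB decryption: P_i = C_i ⊕ E(K, C_{i−1}), with C_{0} = IV.
P1: E(K, 0xF) = 0xB; 0xB ⊕ 0xB = 0x0.
P2: E(K, 0xB) = 0xF; 0x3 ⊕ 0xF = 0xC.
P3: E(K, 0x3) = 0x7; 0xF ⊕ 0x7 = 0x8.
P4: E(K, 0xF) = 0xB; 0x0 ⊕ 0xB = 0xB.
P5: E(K, 0x0) = 0x4; 0x4 ⊕ 0x4 = 0x0.
P6: E(K, 0x4) = 0x0; 0x3 ⊕ 0x0 = 0x3.

P1 = 0x0, P2 = 0xC, P3 = 0x8, P4 = 0xB, P5 = 0x0, P6 = 0x3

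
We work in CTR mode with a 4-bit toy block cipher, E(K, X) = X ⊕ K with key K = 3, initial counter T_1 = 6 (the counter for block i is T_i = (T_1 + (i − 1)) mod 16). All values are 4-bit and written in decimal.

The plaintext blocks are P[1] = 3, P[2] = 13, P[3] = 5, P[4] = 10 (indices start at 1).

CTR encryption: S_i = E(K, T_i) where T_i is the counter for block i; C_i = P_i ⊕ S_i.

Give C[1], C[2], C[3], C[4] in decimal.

C[1]: T = 6, S = E(K, T) = 5; 3 ⊕ 5 = 6.
C[2]: T = 7, S = E(K, T) = 4; 13 ⊕ 4 = 9.
C[3]: T = 8, S = E(K, T) = 11; 5 ⊕ 11 = 14.
C[4]: T = 9, S = E(K, T) = 10; 10 ⊕ 10 = 0.

C[1] = 6, C[2] = 9, C[3] = 14, C[4] = 0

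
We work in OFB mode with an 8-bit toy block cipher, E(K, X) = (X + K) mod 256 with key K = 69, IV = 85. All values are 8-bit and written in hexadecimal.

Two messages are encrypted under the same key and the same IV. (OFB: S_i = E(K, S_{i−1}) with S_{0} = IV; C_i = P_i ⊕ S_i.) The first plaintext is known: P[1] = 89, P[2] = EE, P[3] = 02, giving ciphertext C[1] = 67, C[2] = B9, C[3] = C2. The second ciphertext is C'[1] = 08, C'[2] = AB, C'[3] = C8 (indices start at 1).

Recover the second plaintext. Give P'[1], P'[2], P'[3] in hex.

P'[1] = E6, P'[2] = FC, P'[3] = 08

In OFB with a reused IV, both messages share the same keystream S_i, so C_i ⊕ C'_i = P_i ⊕ P'_i and thus P'_i = P_i ⊕ C_i ⊕ C'_i.
P'[1]: 89 ⊕ 67 ⊕ 08 = E6.
P'[2]: EE ⊕ B9 ⊕ AB = FC.
P'[3]: 02 ⊕ C2 ⊕ C8 = 08.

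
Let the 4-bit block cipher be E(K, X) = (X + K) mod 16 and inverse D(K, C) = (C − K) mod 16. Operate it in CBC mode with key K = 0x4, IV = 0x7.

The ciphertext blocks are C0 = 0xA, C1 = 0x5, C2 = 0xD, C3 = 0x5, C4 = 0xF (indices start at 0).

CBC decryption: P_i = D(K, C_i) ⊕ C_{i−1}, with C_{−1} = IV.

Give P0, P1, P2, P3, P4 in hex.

P0 = 0x1, P1 = 0xB, P2 = 0xC, P3 = 0xC, P4 = 0xE

P0: D(K, 0xA) = 0x6; 0x6 ⊕ 0x7 = 0x1.
P1: D(K, 0x5) = 0x1; 0x1 ⊕ 0xA = 0xB.
P2: D(K, 0xD) = 0x9; 0x9 ⊕ 0x5 = 0xC.
P3: D(K, 0x5) = 0x1; 0x1 ⊕ 0xD = 0xC.
P4: D(K, 0xF) = 0xB; 0xB ⊕ 0x5 = 0xE.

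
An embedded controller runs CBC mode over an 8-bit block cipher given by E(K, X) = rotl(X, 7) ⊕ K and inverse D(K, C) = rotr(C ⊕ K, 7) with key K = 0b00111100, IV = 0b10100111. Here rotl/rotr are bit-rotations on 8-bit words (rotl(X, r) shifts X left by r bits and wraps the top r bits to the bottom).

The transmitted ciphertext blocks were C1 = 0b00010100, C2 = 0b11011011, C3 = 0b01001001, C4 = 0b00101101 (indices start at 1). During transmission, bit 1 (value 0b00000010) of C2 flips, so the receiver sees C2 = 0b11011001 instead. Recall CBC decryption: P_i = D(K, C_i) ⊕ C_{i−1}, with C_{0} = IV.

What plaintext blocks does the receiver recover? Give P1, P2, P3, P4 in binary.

P1 = 0b11110111, P2 = 0b11011111, P3 = 0b00110011, P4 = 0b01101011

Only C2 changed, to 0b11011001. In CBC, a change in C_i garbles P_i and flips the same bit in P_{i+1}. Decrypting the received ciphertext:
P1: D(K, 0b00010100) = 0b01010000; 0b01010000 ⊕ 0b10100111 = 0b11110111.
P2: D(K, 0b11011001) = 0b11001011; 0b11001011 ⊕ 0b00010100 = 0b11011111.
P3: D(K, 0b01001001) = 0b11101010; 0b11101010 ⊕ 0b11011001 = 0b00110011.
P4: D(K, 0b00101101) = 0b00100010; 0b00100010 ⊕ 0b01001001 = 0b01101011.
Blocks that differ from the original plaintext: P2, P3.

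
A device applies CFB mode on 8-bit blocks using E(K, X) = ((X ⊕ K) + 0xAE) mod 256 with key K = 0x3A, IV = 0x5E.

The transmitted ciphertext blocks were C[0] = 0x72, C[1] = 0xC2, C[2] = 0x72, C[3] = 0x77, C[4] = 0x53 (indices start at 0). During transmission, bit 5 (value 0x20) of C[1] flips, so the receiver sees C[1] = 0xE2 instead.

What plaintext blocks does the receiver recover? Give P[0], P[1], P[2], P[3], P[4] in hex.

P[0] = 0x60, P[1] = 0x14, P[2] = 0xF4, P[3] = 0x81, P[4] = 0xA8

CFB decryption: P_i = C_i ⊕ E(K, C_{i−1}), with C_{−1} = IV.
Only C[1] changed, to 0xE2. In CFB, a change in C_i flips the same bit in P_i and garbles P_{i+1}. Decrypting the received ciphertext:
P[0]: E(K, 0x5E) = 0x12; 0x72 ⊕ 0x12 = 0x60.
P[1]: E(K, 0x72) = 0xF6; 0xE2 ⊕ 0xF6 = 0x14.
P[2]: E(K, 0xE2) = 0x86; 0x72 ⊕ 0x86 = 0xF4.
P[3]: E(K, 0x72) = 0xF6; 0x77 ⊕ 0xF6 = 0x81.
P[4]: E(K, 0x77) = 0xFB; 0x53 ⊕ 0xFB = 0xA8.
Blocks that differ from the original plaintext: P[1], P[2].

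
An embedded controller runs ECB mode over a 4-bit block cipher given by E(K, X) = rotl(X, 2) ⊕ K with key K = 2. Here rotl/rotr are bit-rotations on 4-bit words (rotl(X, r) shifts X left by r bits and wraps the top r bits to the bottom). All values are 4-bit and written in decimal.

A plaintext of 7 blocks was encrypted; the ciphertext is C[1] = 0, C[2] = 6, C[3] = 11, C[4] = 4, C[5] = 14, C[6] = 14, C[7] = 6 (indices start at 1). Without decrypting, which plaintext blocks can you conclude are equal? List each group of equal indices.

P[2] = P[7]; P[5] = P[6]

ECB encrypts each block independently with the same key, so equal ciphertext blocks imply equal plaintext blocks.
C[2] = C[7] = 6, so P[2] = P[7].
C[5] = C[6] = 14, so P[5] = P[6].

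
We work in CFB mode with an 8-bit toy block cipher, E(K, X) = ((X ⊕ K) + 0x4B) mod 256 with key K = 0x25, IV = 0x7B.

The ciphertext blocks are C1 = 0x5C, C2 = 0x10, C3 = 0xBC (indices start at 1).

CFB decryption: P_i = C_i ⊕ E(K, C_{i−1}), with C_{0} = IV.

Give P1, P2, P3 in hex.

P1: E(K, 0x7B) = 0xA9; 0x5C ⊕ 0xA9 = 0xF5.
P2: E(K, 0x5C) = 0xC4; 0x10 ⊕ 0xC4 = 0xD4.
P3: E(K, 0x10) = 0x80; 0xBC ⊕ 0x80 = 0x3C.

P1 = 0xF5, P2 = 0xD4, P3 = 0x3C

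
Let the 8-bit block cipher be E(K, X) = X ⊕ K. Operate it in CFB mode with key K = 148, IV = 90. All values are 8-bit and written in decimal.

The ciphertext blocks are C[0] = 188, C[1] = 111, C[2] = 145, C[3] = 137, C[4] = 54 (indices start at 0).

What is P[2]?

CFB decryption: P_i = C_i ⊕ E(K, C_{i−1}), with C_{−1} = IV.
P[2]: E(K, 111) = 251; 145 ⊕ 251 = 106.

P[2] = 106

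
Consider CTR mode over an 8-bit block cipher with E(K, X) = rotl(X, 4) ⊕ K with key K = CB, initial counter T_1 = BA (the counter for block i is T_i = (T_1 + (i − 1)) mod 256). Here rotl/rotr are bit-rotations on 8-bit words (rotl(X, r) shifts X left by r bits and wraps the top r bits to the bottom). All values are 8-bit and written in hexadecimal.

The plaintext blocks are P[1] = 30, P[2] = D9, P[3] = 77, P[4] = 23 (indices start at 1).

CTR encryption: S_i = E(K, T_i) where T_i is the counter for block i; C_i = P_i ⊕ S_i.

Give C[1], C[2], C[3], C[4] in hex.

C[1] = 50, C[2] = A9, C[3] = 77, C[4] = 33

C[1]: T = BA, S = E(K, T) = 60; 30 ⊕ 60 = 50.
C[2]: T = BB, S = E(K, T) = 70; D9 ⊕ 70 = A9.
C[3]: T = BC, S = E(K, T) = 00; 77 ⊕ 00 = 77.
C[4]: T = BD, S = E(K, T) = 10; 23 ⊕ 10 = 33.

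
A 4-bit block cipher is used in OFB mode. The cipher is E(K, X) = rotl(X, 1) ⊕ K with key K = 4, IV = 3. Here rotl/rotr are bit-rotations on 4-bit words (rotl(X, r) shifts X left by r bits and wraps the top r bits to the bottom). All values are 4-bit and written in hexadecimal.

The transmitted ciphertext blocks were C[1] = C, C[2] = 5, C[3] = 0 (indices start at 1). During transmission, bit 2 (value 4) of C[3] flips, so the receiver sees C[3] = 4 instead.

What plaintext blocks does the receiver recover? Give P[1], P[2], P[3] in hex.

OFB decryption: S_i = E(K, S_{i−1}) with S_{0} = IV; P_i = C_i ⊕ S_i.
Only C[3] changed, to 4. In OFB, a change in C_i flips the same bit in P_i only; the keystream is unaffected. Decrypting the received ciphertext:
P[1]: S = E(K, 3) = 2; C ⊕ 2 = E.
P[2]: S = E(K, 2) = 0; 5 ⊕ 0 = 5.
P[3]: S = E(K, 0) = 4; 4 ⊕ 4 = 0.
Blocks that differ from the original plaintext: P[3].

P[1] = E, P[2] = 5, P[3] = 0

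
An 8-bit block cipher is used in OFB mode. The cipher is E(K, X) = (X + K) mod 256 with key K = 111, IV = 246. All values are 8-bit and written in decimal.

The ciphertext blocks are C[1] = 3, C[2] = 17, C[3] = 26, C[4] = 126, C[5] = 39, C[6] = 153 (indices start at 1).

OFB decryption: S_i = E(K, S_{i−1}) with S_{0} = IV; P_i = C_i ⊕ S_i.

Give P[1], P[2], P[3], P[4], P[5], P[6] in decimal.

P[1]: S = E(K, 246) = 101; 3 ⊕ 101 = 102.
P[2]: S = E(K, 101) = 212; 17 ⊕ 212 = 197.
P[3]: S = E(K, 212) = 67; 26 ⊕ 67 = 89.
P[4]: S = E(K, 67) = 178; 126 ⊕ 178 = 204.
P[5]: S = E(K, 178) = 33; 39 ⊕ 33 = 6.
P[6]: S = E(K, 33) = 144; 153 ⊕ 144 = 9.

P[1] = 102, P[2] = 197, P[3] = 89, P[4] = 204, P[5] = 6, P[6] = 9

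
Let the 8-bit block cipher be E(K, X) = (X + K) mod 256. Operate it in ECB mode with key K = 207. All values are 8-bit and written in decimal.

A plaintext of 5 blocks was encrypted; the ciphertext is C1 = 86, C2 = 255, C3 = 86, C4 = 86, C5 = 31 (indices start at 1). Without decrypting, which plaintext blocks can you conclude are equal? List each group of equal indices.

P1 = P3 = P4

ECB encrypts each block independently with the same key, so equal ciphertext blocks imply equal plaintext blocks.
C1 = C3 = C4 = 86, so P1 = P3 = P4.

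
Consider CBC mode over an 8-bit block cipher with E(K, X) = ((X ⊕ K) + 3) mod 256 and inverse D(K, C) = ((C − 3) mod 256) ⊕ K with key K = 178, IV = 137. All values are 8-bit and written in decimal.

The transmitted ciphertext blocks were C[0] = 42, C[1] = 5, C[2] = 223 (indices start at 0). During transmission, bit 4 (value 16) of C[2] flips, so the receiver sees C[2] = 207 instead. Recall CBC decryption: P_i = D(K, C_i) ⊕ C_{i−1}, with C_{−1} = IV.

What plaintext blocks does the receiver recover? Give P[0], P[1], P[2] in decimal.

P[0] = 28, P[1] = 154, P[2] = 123

Only C[2] changed, to 207. In CBC, a change in C_i garbles P_i and flips the same bit in P_{i+1}. Decrypting the received ciphertext:
P[0]: D(K, 42) = 149; 149 ⊕ 137 = 28.
P[1]: D(K, 5) = 176; 176 ⊕ 42 = 154.
P[2]: D(K, 207) = 126; 126 ⊕ 5 = 123.
Blocks that differ from the original plaintext: P[2].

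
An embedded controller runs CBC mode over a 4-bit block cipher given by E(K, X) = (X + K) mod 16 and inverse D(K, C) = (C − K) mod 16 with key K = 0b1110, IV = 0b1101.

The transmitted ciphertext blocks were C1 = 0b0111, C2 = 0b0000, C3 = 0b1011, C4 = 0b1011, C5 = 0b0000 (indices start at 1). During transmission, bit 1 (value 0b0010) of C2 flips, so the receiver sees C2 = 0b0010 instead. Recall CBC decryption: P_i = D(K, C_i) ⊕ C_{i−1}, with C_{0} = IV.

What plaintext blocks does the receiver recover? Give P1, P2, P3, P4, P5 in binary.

Only C2 changed, to 0b0010. In CBC, a change in C_i garbles P_i and flips the same bit in P_{i+1}. Decrypting the received ciphertext:
P1: D(K, 0b0111) = 0b1001; 0b1001 ⊕ 0b1101 = 0b0100.
P2: D(K, 0b0010) = 0b0100; 0b0100 ⊕ 0b0111 = 0b0011.
P3: D(K, 0b1011) = 0b1101; 0b1101 ⊕ 0b0010 = 0b1111.
P4: D(K, 0b1011) = 0b1101; 0b1101 ⊕ 0b1011 = 0b0110.
P5: D(K, 0b0000) = 0b0010; 0b0010 ⊕ 0b1011 = 0b1001.
Blocks that differ from the original plaintext: P2, P3.

P1 = 0b0100, P2 = 0b0011, P3 = 0b1111, P4 = 0b0110, P5 = 0b1001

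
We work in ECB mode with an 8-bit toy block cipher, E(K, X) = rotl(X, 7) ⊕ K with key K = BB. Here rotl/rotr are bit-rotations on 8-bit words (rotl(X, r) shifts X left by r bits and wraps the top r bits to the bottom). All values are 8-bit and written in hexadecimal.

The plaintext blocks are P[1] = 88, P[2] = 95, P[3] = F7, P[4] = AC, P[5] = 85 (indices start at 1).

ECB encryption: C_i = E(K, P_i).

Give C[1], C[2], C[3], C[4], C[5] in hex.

C[1]: E(K, 88) = FF.
C[2]: E(K, 95) = 71.
C[3]: E(K, F7) = 40.
C[4]: E(K, AC) = ED.
C[5]: E(K, 85) = 79.

C[1] = FF, C[2] = 71, C[3] = 40, C[4] = ED, C[5] = 79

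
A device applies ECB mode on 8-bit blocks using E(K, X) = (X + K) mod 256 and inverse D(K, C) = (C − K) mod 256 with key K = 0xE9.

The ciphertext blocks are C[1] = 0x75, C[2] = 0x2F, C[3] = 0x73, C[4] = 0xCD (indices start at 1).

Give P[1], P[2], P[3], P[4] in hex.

P[1] = 0x8C, P[2] = 0x46, P[3] = 0x8A, P[4] = 0xE4

ECB decryption: P_i = D(K, C_i).
P[1]: D(K, 0x75) = 0x8C.
P[2]: D(K, 0x2F) = 0x46.
P[3]: D(K, 0x73) = 0x8A.
P[4]: D(K, 0xCD) = 0xE4.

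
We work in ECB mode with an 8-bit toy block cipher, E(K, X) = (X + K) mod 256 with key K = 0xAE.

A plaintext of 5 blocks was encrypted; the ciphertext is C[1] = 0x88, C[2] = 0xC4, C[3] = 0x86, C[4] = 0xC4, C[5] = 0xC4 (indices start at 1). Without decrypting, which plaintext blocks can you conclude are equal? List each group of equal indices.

P[2] = P[4] = P[5]

ECB encrypts each block independently with the same key, so equal ciphertext blocks imply equal plaintext blocks.
C[2] = C[4] = C[5] = 0xC4, so P[2] = P[4] = P[5].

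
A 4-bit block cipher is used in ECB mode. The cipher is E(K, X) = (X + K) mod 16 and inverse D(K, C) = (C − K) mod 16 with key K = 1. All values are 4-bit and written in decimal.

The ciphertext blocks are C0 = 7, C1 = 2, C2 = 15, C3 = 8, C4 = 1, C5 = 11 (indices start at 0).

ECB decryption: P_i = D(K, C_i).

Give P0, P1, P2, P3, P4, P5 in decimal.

P0 = 6, P1 = 1, P2 = 14, P3 = 7, P4 = 0, P5 = 10

P0: D(K, 7) = 6.
P1: D(K, 2) = 1.
P2: D(K, 15) = 14.
P3: D(K, 8) = 7.
P4: D(K, 1) = 0.
P5: D(K, 11) = 10.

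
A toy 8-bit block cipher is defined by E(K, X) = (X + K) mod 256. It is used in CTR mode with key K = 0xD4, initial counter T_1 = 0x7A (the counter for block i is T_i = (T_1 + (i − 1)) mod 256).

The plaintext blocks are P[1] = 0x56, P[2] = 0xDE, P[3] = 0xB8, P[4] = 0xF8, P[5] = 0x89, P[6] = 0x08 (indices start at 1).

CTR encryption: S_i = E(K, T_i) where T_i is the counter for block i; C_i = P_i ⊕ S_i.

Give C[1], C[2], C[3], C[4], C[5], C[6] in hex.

C[1] = 0x18, C[2] = 0x91, C[3] = 0xE8, C[4] = 0xA9, C[5] = 0xDB, C[6] = 0x5B

C[1]: T = 0x7A, S = E(K, T) = 0x4E; 0x56 ⊕ 0x4E = 0x18.
C[2]: T = 0x7B, S = E(K, T) = 0x4F; 0xDE ⊕ 0x4F = 0x91.
C[3]: T = 0x7C, S = E(K, T) = 0x50; 0xB8 ⊕ 0x50 = 0xE8.
C[4]: T = 0x7D, S = E(K, T) = 0x51; 0xF8 ⊕ 0x51 = 0xA9.
C[5]: T = 0x7E, S = E(K, T) = 0x52; 0x89 ⊕ 0x52 = 0xDB.
C[6]: T = 0x7F, S = E(K, T) = 0x53; 0x08 ⊕ 0x53 = 0x5B.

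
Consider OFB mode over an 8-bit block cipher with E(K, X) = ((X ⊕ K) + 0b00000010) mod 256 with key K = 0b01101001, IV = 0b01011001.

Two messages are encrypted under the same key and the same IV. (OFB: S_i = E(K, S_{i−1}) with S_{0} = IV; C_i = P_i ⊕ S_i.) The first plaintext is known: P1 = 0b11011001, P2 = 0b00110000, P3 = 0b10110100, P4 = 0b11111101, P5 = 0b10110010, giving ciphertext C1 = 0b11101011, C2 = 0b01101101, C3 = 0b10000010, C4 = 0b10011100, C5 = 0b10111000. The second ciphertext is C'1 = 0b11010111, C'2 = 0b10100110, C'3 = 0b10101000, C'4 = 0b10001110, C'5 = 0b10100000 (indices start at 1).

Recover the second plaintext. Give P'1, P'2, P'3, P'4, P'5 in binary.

P'1 = 0b11100101, P'2 = 0b11111011, P'3 = 0b10011110, P'4 = 0b11101111, P'5 = 0b10101010

In OFB with a reused IV, both messages share the same keystream S_i, so C_i ⊕ C'_i = P_i ⊕ P'_i and thus P'_i = P_i ⊕ C_i ⊕ C'_i.
P'1: 0b11011001 ⊕ 0b11101011 ⊕ 0b11010111 = 0b11100101.
P'2: 0b00110000 ⊕ 0b01101101 ⊕ 0b10100110 = 0b11111011.
P'3: 0b10110100 ⊕ 0b10000010 ⊕ 0b10101000 = 0b10011110.
P'4: 0b11111101 ⊕ 0b10011100 ⊕ 0b10001110 = 0b11101111.
P'5: 0b10110010 ⊕ 0b10111000 ⊕ 0b10100000 = 0b10101010.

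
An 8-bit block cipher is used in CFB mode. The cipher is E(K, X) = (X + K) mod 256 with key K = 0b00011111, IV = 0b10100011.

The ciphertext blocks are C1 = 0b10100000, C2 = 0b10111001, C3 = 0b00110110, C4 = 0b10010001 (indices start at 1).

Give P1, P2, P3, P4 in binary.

P1 = 0b01100010, P2 = 0b00000110, P3 = 0b11101110, P4 = 0b11000100

CFB decryption: P_i = C_i ⊕ E(K, C_{i−1}), with C_{0} = IV.
P1: E(K, 0b10100011) = 0b11000010; 0b10100000 ⊕ 0b11000010 = 0b01100010.
P2: E(K, 0b10100000) = 0b10111111; 0b10111001 ⊕ 0b10111111 = 0b00000110.
P3: E(K, 0b10111001) = 0b11011000; 0b00110110 ⊕ 0b11011000 = 0b11101110.
P4: E(K, 0b00110110) = 0b01010101; 0b10010001 ⊕ 0b01010101 = 0b11000100.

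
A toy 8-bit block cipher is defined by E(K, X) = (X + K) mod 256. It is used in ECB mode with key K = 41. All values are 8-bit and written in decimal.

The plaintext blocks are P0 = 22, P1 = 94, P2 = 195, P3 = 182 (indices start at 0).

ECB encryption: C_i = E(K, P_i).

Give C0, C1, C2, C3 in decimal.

C0: E(K, 22) = 63.
C1: E(K, 94) = 135.
C2: E(K, 195) = 236.
C3: E(K, 182) = 223.

C0 = 63, C1 = 135, C2 = 236, C3 = 223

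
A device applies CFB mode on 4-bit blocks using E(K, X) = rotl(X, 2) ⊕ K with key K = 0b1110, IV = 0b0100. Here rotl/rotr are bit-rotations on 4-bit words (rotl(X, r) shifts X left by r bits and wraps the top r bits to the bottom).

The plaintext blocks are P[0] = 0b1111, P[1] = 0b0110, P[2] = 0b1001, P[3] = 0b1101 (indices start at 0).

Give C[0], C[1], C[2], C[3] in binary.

CFB encryption: C_i = P_i ⊕ E(K, C_{i−1}), with C_{−1} = IV.
C[0]: E(K, 0b0100) = 0b1111; 0b1111 ⊕ 0b1111 = 0b0000.
C[1]: E(K, 0b0000) = 0b1110; 0b0110 ⊕ 0b1110 = 0b1000.
C[2]: E(K, 0b1000) = 0b1100; 0b1001 ⊕ 0b1100 = 0b0101.
C[3]: E(K, 0b0101) = 0b1011; 0b1101 ⊕ 0b1011 = 0b0110.

C[0] = 0b0000, C[1] = 0b1000, C[2] = 0b0101, C[3] = 0b0110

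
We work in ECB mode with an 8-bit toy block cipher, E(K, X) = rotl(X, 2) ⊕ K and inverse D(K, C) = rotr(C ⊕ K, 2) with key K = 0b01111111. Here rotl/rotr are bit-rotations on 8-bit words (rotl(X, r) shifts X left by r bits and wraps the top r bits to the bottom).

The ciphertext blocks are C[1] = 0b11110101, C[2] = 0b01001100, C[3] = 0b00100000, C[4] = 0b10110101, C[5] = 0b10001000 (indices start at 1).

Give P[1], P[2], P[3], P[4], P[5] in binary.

ECB decryption: P_i = D(K, C_i).
P[1]: D(K, 0b11110101) = 0b10100010.
P[2]: D(K, 0b01001100) = 0b11001100.
P[3]: D(K, 0b00100000) = 0b11010111.
P[4]: D(K, 0b10110101) = 0b10110010.
P[5]: D(K, 0b10001000) = 0b11111101.

P[1] = 0b10100010, P[2] = 0b11001100, P[3] = 0b11010111, P[4] = 0b10110010, P[5] = 0b11111101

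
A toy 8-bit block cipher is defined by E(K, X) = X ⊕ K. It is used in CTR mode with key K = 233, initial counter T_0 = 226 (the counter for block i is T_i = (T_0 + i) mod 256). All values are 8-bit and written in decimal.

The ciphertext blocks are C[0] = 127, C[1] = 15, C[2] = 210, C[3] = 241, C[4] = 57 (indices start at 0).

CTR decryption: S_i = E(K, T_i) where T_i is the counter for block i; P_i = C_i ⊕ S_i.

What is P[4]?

P[4] = 54

P[4]: T = 230, S = E(K, T) = 15; 57 ⊕ 15 = 54.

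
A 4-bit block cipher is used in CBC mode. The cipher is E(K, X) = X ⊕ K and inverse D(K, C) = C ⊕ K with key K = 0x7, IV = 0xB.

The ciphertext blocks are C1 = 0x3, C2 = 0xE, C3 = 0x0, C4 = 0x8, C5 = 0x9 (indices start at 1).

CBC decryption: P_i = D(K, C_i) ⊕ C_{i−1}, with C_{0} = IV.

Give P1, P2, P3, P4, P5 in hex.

P1 = 0xF, P2 = 0xA, P3 = 0x9, P4 = 0xF, P5 = 0x6

P1: D(K, 0x3) = 0x4; 0x4 ⊕ 0xB = 0xF.
P2: D(K, 0xE) = 0x9; 0x9 ⊕ 0x3 = 0xA.
P3: D(K, 0x0) = 0x7; 0x7 ⊕ 0xE = 0x9.
P4: D(K, 0x8) = 0xF; 0xF ⊕ 0x0 = 0xF.
P5: D(K, 0x9) = 0xE; 0xE ⊕ 0x8 = 0x6.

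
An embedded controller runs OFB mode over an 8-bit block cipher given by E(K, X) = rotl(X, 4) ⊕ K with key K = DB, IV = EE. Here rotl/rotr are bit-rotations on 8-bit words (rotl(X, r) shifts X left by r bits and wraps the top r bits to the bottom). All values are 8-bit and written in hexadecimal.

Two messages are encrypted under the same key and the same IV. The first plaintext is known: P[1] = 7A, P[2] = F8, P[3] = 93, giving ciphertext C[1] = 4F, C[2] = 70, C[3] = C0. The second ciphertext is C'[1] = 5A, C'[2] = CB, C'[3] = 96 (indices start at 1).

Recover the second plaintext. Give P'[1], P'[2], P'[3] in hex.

In OFB with a reused IV, both messages share the same keystream S_i, so C_i ⊕ C'_i = P_i ⊕ P'_i and thus P'_i = P_i ⊕ C_i ⊕ C'_i.
P'[1]: 7A ⊕ 4F ⊕ 5A = 6F.
P'[2]: F8 ⊕ 70 ⊕ CB = 43.
P'[3]: 93 ⊕ C0 ⊕ 96 = C5.

P'[1] = 6F, P'[2] = 43, P'[3] = C5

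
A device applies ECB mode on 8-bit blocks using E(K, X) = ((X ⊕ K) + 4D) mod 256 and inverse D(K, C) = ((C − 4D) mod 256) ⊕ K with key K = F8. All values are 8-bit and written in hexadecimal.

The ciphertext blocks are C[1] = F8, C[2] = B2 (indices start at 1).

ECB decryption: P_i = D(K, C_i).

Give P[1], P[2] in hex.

P[1]: D(K, F8) = 53.
P[2]: D(K, B2) = 9D.

P[1] = 53, P[2] = 9D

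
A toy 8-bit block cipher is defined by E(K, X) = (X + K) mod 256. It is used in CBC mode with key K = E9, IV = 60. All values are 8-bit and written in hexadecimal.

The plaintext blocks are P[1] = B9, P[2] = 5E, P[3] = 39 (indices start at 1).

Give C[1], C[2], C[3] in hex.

CBC encryption: C_i = E(K, P_i ⊕ C_{i−1}), with C_{0} = IV.
C[1]: P[1] ⊕ 60 = D9; E(K, D9) = C2.
C[2]: P[2] ⊕ C2 = 9C; E(K, 9C) = 85.
C[3]: P[3] ⊕ 85 = BC; E(K, BC) = A5.

C[1] = C2, C[2] = 85, C[3] = A5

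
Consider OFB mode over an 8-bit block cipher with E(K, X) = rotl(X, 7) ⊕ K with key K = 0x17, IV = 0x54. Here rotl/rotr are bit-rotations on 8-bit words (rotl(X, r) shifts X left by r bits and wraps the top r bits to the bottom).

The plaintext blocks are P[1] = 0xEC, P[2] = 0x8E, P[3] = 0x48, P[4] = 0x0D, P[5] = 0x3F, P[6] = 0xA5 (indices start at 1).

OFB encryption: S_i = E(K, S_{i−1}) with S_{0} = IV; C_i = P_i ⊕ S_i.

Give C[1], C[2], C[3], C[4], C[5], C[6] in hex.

C[1]: S = E(K, 0x54) = 0x3D; 0xEC ⊕ 0x3D = 0xD1.
C[2]: S = E(K, 0x3D) = 0x89; 0x8E ⊕ 0x89 = 0x07.
C[3]: S = E(K, 0x89) = 0xD3; 0x48 ⊕ 0xD3 = 0x9B.
C[4]: S = E(K, 0xD3) = 0xFE; 0x0D ⊕ 0xFE = 0xF3.
C[5]: S = E(K, 0xFE) = 0x68; 0x3F ⊕ 0x68 = 0x57.
C[6]: S = E(K, 0x68) = 0x23; 0xA5 ⊕ 0x23 = 0x86.

C[1] = 0xD1, C[2] = 0x07, C[3] = 0x9B, C[4] = 0xF3, C[5] = 0x57, C[6] = 0x86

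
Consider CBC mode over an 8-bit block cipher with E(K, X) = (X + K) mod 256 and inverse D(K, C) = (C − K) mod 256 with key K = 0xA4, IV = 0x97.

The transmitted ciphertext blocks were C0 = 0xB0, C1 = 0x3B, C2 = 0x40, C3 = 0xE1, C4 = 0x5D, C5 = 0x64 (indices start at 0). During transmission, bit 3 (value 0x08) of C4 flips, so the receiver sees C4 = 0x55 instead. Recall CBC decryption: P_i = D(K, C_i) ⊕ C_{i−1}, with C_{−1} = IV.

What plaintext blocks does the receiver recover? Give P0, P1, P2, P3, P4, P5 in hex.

Only C4 changed, to 0x55. In CBC, a change in C_i garbles P_i and flips the same bit in P_{i+1}. Decrypting the received ciphertext:
P0: D(K, 0xB0) = 0x0C; 0x0C ⊕ 0x97 = 0x9B.
P1: D(K, 0x3B) = 0x97; 0x97 ⊕ 0xB0 = 0x27.
P2: D(K, 0x40) = 0x9C; 0x9C ⊕ 0x3B = 0xA7.
P3: D(K, 0xE1) = 0x3D; 0x3D ⊕ 0x40 = 0x7D.
P4: D(K, 0x55) = 0xB1; 0xB1 ⊕ 0xE1 = 0x50.
P5: D(K, 0x64) = 0xC0; 0xC0 ⊕ 0x55 = 0x95.
Blocks that differ from the original plaintext: P4, P5.

P0 = 0x9B, P1 = 0x27, P2 = 0xA7, P3 = 0x7D, P4 = 0x50, P5 = 0x95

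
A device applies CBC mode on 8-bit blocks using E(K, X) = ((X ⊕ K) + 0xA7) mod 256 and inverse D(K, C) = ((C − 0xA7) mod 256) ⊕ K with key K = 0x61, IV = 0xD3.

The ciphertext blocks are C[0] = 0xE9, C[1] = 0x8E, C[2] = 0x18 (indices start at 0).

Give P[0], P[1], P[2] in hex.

P[0] = 0xF0, P[1] = 0x6F, P[2] = 0x9E

CBC decryption: P_i = D(K, C_i) ⊕ C_{i−1}, with C_{−1} = IV.
P[0]: D(K, 0xE9) = 0x23; 0x23 ⊕ 0xD3 = 0xF0.
P[1]: D(K, 0x8E) = 0x86; 0x86 ⊕ 0xE9 = 0x6F.
P[2]: D(K, 0x18) = 0x10; 0x10 ⊕ 0x8E = 0x9E.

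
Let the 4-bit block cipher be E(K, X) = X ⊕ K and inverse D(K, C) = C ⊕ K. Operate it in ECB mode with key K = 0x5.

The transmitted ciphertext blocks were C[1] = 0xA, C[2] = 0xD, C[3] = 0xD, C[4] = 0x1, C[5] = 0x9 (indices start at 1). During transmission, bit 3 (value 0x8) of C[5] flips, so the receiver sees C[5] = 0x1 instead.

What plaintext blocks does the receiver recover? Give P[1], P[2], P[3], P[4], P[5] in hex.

P[1] = 0xF, P[2] = 0x8, P[3] = 0x8, P[4] = 0x4, P[5] = 0x4

ECB decryption: P_i = D(K, C_i).
Only C[5] changed, to 0x1. In ECB, a change in C_i affects only P_i. Decrypting the received ciphertext:
P[1]: D(K, 0xA) = 0xF.
P[2]: D(K, 0xD) = 0x8.
P[3]: D(K, 0xD) = 0x8.
P[4]: D(K, 0x1) = 0x4.
P[5]: D(K, 0x1) = 0x4.
Blocks that differ from the original plaintext: P[5].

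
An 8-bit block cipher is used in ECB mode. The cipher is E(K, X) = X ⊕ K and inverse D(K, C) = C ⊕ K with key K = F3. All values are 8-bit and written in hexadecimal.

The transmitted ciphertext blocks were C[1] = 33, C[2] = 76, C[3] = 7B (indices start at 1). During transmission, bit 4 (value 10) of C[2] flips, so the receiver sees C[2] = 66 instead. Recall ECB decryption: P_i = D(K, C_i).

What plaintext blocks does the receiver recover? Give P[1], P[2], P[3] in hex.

Only C[2] changed, to 66. In ECB, a change in C_i affects only P_i. Decrypting the received ciphertext:
P[1]: D(K, 33) = C0.
P[2]: D(K, 66) = 95.
P[3]: D(K, 7B) = 88.
Blocks that differ from the original plaintext: P[2].

P[1] = C0, P[2] = 95, P[3] = 88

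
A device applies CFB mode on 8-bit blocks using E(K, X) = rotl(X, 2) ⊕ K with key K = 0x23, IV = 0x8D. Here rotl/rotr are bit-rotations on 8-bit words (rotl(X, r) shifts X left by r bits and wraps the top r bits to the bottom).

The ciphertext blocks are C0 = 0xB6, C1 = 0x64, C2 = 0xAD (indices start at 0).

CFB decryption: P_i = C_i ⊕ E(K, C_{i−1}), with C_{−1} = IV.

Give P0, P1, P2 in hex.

P0 = 0xA3, P1 = 0x9D, P2 = 0x1F

P0: E(K, 0x8D) = 0x15; 0xB6 ⊕ 0x15 = 0xA3.
P1: E(K, 0xB6) = 0xF9; 0x64 ⊕ 0xF9 = 0x9D.
P2: E(K, 0x64) = 0xB2; 0xAD ⊕ 0xB2 = 0x1F.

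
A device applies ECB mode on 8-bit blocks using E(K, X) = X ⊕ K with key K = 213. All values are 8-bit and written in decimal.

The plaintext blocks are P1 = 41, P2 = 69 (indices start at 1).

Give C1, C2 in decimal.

ECB encryption: C_i = E(K, P_i).
C1: E(K, 41) = 252.
C2: E(K, 69) = 144.

C1 = 252, C2 = 144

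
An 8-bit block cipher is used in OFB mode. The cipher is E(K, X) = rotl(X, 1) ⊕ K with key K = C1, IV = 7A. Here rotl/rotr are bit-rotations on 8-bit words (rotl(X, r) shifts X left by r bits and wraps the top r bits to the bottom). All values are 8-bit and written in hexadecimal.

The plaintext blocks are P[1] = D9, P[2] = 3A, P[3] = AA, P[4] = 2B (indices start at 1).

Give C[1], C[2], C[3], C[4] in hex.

C[1] = EC, C[2] = 91, C[3] = 3C, C[4] = C7

OFB encryption: S_i = E(K, S_{i−1}) with S_{0} = IV; C_i = P_i ⊕ S_i.
C[1]: S = E(K, 7A) = 35; D9 ⊕ 35 = EC.
C[2]: S = E(K, 35) = AB; 3A ⊕ AB = 91.
C[3]: S = E(K, AB) = 96; AA ⊕ 96 = 3C.
C[4]: S = E(K, 96) = EC; 2B ⊕ EC = C7.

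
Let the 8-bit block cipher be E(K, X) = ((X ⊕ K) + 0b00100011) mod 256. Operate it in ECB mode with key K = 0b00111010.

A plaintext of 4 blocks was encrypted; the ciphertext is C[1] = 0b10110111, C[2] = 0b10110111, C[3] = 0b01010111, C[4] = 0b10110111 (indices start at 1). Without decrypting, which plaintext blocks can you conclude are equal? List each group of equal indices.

P[1] = P[2] = P[4]

ECB encrypts each block independently with the same key, so equal ciphertext blocks imply equal plaintext blocks.
C[1] = C[2] = C[4] = 0b10110111, so P[1] = P[2] = P[4].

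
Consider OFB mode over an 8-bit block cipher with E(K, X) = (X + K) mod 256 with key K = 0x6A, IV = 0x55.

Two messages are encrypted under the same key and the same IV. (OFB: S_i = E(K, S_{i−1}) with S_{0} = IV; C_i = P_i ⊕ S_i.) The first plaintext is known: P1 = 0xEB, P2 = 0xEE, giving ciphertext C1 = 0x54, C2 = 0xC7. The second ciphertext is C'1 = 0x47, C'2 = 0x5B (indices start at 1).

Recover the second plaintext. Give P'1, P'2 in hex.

In OFB with a reused IV, both messages share the same keystream S_i, so C_i ⊕ C'_i = P_i ⊕ P'_i and thus P'_i = P_i ⊕ C_i ⊕ C'_i.
P'1: 0xEB ⊕ 0x54 ⊕ 0x47 = 0xF8.
P'2: 0xEE ⊕ 0xC7 ⊕ 0x5B = 0x72.

P'1 = 0xF8, P'2 = 0x72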